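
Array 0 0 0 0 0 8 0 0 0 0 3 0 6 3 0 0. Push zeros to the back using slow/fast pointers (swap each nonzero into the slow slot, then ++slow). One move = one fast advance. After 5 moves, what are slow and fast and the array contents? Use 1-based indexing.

slow=1, fast=6, a=[0, 0, 0, 0, 0, 8, 0, 0, 0, 0, 3, 0, 6, 3, 0, 0]

(s=1,f=1) a[fast]=0 → fast++
(s=1,f=2) a[fast]=0 → fast++
(s=1,f=3) a[fast]=0 → fast++
(s=1,f=4) a[fast]=0 → fast++
(s=1,f=5) a[fast]=0 → fast++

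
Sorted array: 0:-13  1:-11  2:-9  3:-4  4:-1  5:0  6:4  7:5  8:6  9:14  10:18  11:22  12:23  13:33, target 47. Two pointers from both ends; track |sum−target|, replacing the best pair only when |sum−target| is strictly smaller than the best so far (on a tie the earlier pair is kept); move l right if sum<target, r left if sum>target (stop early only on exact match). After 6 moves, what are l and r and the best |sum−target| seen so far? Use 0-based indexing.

l=6, r=13, best |Δ|=14

[0,13] -13+33=20 d=27 * → l++
[1,13] -11+33=22 d=25 * → l++
[2,13] -9+33=24 d=23 * → l++
[3,13] -4+33=29 d=18 * → l++
[4,13] -1+33=32 d=15 * → l++
[5,13] 0+33=33 d=14 * → l++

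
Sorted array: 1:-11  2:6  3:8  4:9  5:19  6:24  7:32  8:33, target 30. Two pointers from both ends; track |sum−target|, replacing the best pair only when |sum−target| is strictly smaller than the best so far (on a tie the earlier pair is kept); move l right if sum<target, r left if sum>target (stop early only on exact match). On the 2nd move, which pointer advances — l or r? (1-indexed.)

r

[1,8] -11+33=22 d=8 * → l++
[2,8] 6+33=39 d=9 → r--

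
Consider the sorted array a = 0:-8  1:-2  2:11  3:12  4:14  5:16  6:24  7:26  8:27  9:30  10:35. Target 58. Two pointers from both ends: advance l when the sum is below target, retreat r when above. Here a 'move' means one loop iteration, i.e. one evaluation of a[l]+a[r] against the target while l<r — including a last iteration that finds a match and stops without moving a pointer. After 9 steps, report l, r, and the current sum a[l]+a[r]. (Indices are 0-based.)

[0,10] -8+35=27 <58 → l++
[1,10] -2+35=33 <58 → l++
[2,10] 11+35=46 <58 → l++
[3,10] 12+35=47 <58 → l++
[4,10] 14+35=49 <58 → l++
[5,10] 16+35=51 <58 → l++
[6,10] 24+35=59 >58 → r--
[6,9] 24+30=54 <58 → l++
[7,9] 26+30=56 <58 → l++

l=8, r=9, sum=57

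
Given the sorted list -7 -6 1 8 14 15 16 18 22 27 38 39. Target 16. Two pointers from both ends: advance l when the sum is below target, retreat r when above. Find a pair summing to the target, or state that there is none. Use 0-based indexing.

(-6, 22)

[0,11] -7+39=32 >16 → r--
[0,10] -7+38=31 >16 → r--
[0,9] -7+27=20 >16 → r--
[0,8] -7+22=15 <16 → l++
[1,8] -6+22=16 → found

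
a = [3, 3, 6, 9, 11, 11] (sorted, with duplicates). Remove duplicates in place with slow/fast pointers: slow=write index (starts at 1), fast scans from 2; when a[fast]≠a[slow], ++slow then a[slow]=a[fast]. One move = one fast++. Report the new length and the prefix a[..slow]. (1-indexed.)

length 4; prefix = [3, 6, 9, 11]

slow=1 fast=2: a[fast]=3=a[slow] dup, fast++
slow=1 fast=3: a[fast]=6≠a[slow]=3 write a[2]=6, slow++,fast++
slow=2 fast=4: a[fast]=9≠a[slow]=6 write a[3]=9, slow++,fast++
slow=3 fast=5: a[fast]=11≠a[slow]=9 write a[4]=11, slow++,fast++
slow=4 fast=6: a[fast]=11=a[slow] dup, fast++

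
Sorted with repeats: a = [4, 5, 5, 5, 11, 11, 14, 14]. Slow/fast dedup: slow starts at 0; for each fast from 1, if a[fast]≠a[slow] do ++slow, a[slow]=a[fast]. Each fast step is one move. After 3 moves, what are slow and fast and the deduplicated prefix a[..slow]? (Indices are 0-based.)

slow=1, fast=4, prefix=[4, 5]

(s=0,f=1) a[fast]=5≠a[slow]=4 write a[1]=5 → slow++,fast++
(s=1,f=2) a[fast]=5=a[slow] dup → fast++
(s=1,f=3) a[fast]=5=a[slow] dup → fast++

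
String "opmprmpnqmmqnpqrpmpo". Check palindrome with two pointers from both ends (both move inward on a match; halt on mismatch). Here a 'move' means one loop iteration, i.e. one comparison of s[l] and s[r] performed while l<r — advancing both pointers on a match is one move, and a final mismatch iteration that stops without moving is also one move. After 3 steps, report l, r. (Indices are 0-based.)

l=3, r=16

[0,19] 'o'=='o' → l++,r--
[1,18] 'p'=='p' → l++,r--
[2,17] 'm'=='m' → l++,r--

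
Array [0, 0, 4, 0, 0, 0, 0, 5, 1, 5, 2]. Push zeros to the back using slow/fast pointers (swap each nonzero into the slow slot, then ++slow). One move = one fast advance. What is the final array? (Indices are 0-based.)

(s=0,f=0) a[fast]=0 → fast++
(s=0,f=1) a[fast]=0 → fast++
(s=0,f=2) a[fast]=4≠0 swap→a[0]=4 → slow++,fast++
(s=1,f=3) a[fast]=0 → fast++
(s=1,f=4) a[fast]=0 → fast++
(s=1,f=5) a[fast]=0 → fast++
(s=1,f=6) a[fast]=0 → fast++
(s=1,f=7) a[fast]=5≠0 swap→a[1]=5 → slow++,fast++
(s=2,f=8) a[fast]=1≠0 swap→a[2]=1 → slow++,fast++
(s=3,f=9) a[fast]=5≠0 swap→a[3]=5 → slow++,fast++
(s=4,f=10) a[fast]=2≠0 swap→a[4]=2 → slow++,fast++

[4, 5, 1, 5, 2, 0, 0, 0, 0, 0, 0]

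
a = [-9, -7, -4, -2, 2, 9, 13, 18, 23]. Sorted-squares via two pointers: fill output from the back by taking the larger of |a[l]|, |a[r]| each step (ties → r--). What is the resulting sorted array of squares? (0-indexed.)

[4, 4, 16, 49, 81, 81, 169, 324, 529]

[0,8] |-9|<=|23| out[8]=529 → r--
[0,7] |-9|<=|18| out[7]=324 → r--
[0,6] |-9|<=|13| out[6]=169 → r--
[0,5] |-9|<=|9| out[5]=81 → r--
[0,4] |-9|>|2| out[4]=81 → l++
[1,4] |-7|>|2| out[3]=49 → l++
[2,4] |-4|>|2| out[2]=16 → l++
[3,4] |-2|<=|2| out[1]=4 → r--
[3,3] |-2|<=|-2| out[0]=4 → r--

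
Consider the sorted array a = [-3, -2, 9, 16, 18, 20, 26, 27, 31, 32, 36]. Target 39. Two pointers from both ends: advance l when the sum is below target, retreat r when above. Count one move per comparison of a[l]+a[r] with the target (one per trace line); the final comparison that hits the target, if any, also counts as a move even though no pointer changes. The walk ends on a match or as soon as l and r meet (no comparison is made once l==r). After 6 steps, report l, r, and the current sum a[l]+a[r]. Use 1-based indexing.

l=4, r=8, sum=43

l=1 r=11: -3+36=33 <39, l++
l=2 r=11: -2+36=34 <39, l++
l=3 r=11: 9+36=45 >39, r--
l=3 r=10: 9+32=41 >39, r--
l=3 r=9: 9+31=40 >39, r--
l=3 r=8: 9+27=36 <39, l++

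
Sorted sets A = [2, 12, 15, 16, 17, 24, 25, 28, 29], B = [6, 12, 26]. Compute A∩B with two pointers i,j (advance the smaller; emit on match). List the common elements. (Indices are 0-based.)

i=0 j=0: 2<6, i++
i=1 j=0: 12>6, j++
i=1 j=1: 12==12 emit, i++,j++
i=2 j=2: 15<26, i++
i=3 j=2: 16<26, i++
i=4 j=2: 17<26, i++
i=5 j=2: 24<26, i++
i=6 j=2: 25<26, i++
i=7 j=2: 28>26, j++

intersection = [12]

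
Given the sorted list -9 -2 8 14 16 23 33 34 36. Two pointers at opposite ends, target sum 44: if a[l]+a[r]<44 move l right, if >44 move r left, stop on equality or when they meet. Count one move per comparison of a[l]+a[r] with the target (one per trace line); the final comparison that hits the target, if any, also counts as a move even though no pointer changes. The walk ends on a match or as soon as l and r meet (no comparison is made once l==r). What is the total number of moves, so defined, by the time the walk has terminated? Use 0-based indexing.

3 moves

[0,8] -9+36=27 <44 → l++
[1,8] -2+36=34 <44 → l++
[2,8] 8+36=44 → found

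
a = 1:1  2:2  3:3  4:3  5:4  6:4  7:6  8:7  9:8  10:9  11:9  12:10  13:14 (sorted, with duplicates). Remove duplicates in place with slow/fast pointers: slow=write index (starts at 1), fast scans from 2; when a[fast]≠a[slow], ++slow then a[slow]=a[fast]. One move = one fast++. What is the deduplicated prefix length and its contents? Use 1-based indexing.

length 10; prefix = [1, 2, 3, 4, 6, 7, 8, 9, 10, 14]

slow=1 fast=2: a[fast]=2≠a[slow]=1 write a[2]=2, slow++,fast++
slow=2 fast=3: a[fast]=3≠a[slow]=2 write a[3]=3, slow++,fast++
slow=3 fast=4: a[fast]=3=a[slow] dup, fast++
slow=3 fast=5: a[fast]=4≠a[slow]=3 write a[4]=4, slow++,fast++
slow=4 fast=6: a[fast]=4=a[slow] dup, fast++
slow=4 fast=7: a[fast]=6≠a[slow]=4 write a[5]=6, slow++,fast++
slow=5 fast=8: a[fast]=7≠a[slow]=6 write a[6]=7, slow++,fast++
slow=6 fast=9: a[fast]=8≠a[slow]=7 write a[7]=8, slow++,fast++
slow=7 fast=10: a[fast]=9≠a[slow]=8 write a[8]=9, slow++,fast++
slow=8 fast=11: a[fast]=9=a[slow] dup, fast++
slow=8 fast=12: a[fast]=10≠a[slow]=9 write a[9]=10, slow++,fast++
slow=9 fast=13: a[fast]=14≠a[slow]=10 write a[10]=14, slow++,fast++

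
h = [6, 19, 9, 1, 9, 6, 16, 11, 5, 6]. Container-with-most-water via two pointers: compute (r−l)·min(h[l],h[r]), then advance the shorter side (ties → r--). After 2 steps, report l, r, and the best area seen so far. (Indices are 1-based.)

[1,10] min(6,6)*9=54 best=54 * → r--
[1,9] min(6,5)*8=40 best=54 → r--

l=1, r=8, best area=54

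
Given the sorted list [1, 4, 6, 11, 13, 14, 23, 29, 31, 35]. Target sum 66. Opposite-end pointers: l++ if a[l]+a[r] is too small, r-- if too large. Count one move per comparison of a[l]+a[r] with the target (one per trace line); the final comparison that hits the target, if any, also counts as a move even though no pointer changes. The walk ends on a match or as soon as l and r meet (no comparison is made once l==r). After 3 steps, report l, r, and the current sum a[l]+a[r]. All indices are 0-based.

l=0 r=9: 1+35=36 <66, l++
l=1 r=9: 4+35=39 <66, l++
l=2 r=9: 6+35=41 <66, l++

l=3, r=9, sum=46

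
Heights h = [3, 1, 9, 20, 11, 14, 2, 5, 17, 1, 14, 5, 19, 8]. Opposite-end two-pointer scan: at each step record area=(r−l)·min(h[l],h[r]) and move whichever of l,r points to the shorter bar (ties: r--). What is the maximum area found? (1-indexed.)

max area = 171

[1,14] min(3,8)*13=39 best=39 * → l++
[2,14] min(1,8)*12=12 best=39 → l++
[3,14] min(9,8)*11=88 best=88 * → r--
[3,13] min(9,19)*10=90 best=90 * → l++
[4,13] min(20,19)*9=171 best=171 * → r--
[4,12] min(20,5)*8=40 best=171 → r--
[4,11] min(20,14)*7=98 best=171 → r--
[4,10] min(20,1)*6=6 best=171 → r--
[4,9] min(20,17)*5=85 best=171 → r--
[4,8] min(20,5)*4=20 best=171 → r--
[4,7] min(20,2)*3=6 best=171 → r--
[4,6] min(20,14)*2=28 best=171 → r--
[4,5] min(20,11)*1=11 best=171 → r--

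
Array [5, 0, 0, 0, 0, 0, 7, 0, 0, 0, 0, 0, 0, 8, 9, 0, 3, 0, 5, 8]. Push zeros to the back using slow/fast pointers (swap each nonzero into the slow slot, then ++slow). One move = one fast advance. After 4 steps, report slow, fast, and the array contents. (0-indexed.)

(s=0,f=0) a[fast]=5≠0 swap→a[0]=5 → slow++,fast++
(s=1,f=1) a[fast]=0 → fast++
(s=1,f=2) a[fast]=0 → fast++
(s=1,f=3) a[fast]=0 → fast++

slow=1, fast=4, a=[5, 0, 0, 0, 0, 0, 7, 0, 0, 0, 0, 0, 0, 8, 9, 0, 3, 0, 5, 8]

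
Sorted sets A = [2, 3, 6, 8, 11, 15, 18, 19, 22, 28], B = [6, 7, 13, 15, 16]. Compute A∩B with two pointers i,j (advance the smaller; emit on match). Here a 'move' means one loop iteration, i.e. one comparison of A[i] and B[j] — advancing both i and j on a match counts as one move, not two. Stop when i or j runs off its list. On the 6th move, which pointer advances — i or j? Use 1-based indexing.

i

i=1 j=1: 2<6, i++
i=2 j=1: 3<6, i++
i=3 j=1: 6==6 emit, i++,j++
i=4 j=2: 8>7, j++
i=4 j=3: 8<13, i++
i=5 j=3: 11<13, i++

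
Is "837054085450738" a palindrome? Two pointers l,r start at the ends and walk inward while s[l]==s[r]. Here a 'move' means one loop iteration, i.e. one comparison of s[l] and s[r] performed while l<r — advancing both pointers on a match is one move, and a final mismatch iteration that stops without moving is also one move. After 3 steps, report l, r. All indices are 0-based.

[0,14] '8'=='8' → l++,r--
[1,13] '3'=='3' → l++,r--
[2,12] '7'=='7' → l++,r--

l=3, r=11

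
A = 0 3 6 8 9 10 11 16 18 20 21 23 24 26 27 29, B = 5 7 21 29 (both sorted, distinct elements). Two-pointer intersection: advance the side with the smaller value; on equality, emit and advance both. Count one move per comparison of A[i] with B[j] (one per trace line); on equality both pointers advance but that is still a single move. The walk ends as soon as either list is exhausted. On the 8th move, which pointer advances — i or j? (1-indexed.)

i

i=1 j=1: 0<5, i++
i=2 j=1: 3<5, i++
i=3 j=1: 6>5, j++
i=3 j=2: 6<7, i++
i=4 j=2: 8>7, j++
i=4 j=3: 8<21, i++
i=5 j=3: 9<21, i++
i=6 j=3: 10<21, i++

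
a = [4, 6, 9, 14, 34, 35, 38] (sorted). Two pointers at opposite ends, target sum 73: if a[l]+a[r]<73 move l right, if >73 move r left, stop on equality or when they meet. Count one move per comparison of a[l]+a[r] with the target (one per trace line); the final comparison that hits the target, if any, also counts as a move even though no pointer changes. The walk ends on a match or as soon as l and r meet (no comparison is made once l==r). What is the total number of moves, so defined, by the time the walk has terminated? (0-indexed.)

l=0 r=6: 4+38=42 <73, l++
l=1 r=6: 6+38=44 <73, l++
l=2 r=6: 9+38=47 <73, l++
l=3 r=6: 14+38=52 <73, l++
l=4 r=6: 34+38=72 <73, l++
l=5 r=6: 35+38=73, found

6 moves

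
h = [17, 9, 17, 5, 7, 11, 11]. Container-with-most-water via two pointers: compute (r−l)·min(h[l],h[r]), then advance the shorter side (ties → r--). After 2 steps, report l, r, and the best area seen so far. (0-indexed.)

[0,6] min(17,11)*6=66 best=66 * → r--
[0,5] min(17,11)*5=55 best=66 → r--

l=0, r=4, best area=66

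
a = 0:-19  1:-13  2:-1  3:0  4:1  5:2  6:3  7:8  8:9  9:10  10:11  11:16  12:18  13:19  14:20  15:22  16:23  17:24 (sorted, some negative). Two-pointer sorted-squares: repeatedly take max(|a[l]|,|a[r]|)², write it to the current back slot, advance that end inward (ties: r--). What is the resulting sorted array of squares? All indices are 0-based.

[0, 1, 1, 4, 9, 64, 81, 100, 121, 169, 256, 324, 361, 361, 400, 484, 529, 576]

[0,17] |-19|<=|24| out[17]=576 → r--
[0,16] |-19|<=|23| out[16]=529 → r--
[0,15] |-19|<=|22| out[15]=484 → r--
[0,14] |-19|<=|20| out[14]=400 → r--
[0,13] |-19|<=|19| out[13]=361 → r--
[0,12] |-19|>|18| out[12]=361 → l++
[1,12] |-13|<=|18| out[11]=324 → r--
[1,11] |-13|<=|16| out[10]=256 → r--
[1,10] |-13|>|11| out[9]=169 → l++
[2,10] |-1|<=|11| out[8]=121 → r--
[2,9] |-1|<=|10| out[7]=100 → r--
[2,8] |-1|<=|9| out[6]=81 → r--
[2,7] |-1|<=|8| out[5]=64 → r--
[2,6] |-1|<=|3| out[4]=9 → r--
[2,5] |-1|<=|2| out[3]=4 → r--
[2,4] |-1|<=|1| out[2]=1 → r--
[2,3] |-1|>|0| out[1]=1 → l++
[3,3] |0|<=|0| out[0]=0 → r--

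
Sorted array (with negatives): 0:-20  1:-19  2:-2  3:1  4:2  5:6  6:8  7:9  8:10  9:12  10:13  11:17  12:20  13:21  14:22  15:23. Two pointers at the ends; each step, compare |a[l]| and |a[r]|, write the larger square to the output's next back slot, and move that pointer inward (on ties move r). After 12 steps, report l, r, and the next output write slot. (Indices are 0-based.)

l=2, r=5, next write slot=3

l=0 r=15: |-20|<=|23| out[15]=529, r--
l=0 r=14: |-20|<=|22| out[14]=484, r--
l=0 r=13: |-20|<=|21| out[13]=441, r--
l=0 r=12: |-20|<=|20| out[12]=400, r--
l=0 r=11: |-20|>|17| out[11]=400, l++
l=1 r=11: |-19|>|17| out[10]=361, l++
l=2 r=11: |-2|<=|17| out[9]=289, r--
l=2 r=10: |-2|<=|13| out[8]=169, r--
l=2 r=9: |-2|<=|12| out[7]=144, r--
l=2 r=8: |-2|<=|10| out[6]=100, r--
l=2 r=7: |-2|<=|9| out[5]=81, r--
l=2 r=6: |-2|<=|8| out[4]=64, r--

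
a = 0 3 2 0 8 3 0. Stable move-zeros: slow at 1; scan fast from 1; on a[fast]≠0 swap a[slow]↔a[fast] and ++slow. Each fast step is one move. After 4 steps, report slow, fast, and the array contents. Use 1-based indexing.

slow=3, fast=5, a=[3, 2, 0, 0, 8, 3, 0]

slow=1 fast=1: a[fast]=0, fast++
slow=1 fast=2: a[fast]=3≠0 swap→a[1]=3, slow++,fast++
slow=2 fast=3: a[fast]=2≠0 swap→a[2]=2, slow++,fast++
slow=3 fast=4: a[fast]=0, fast++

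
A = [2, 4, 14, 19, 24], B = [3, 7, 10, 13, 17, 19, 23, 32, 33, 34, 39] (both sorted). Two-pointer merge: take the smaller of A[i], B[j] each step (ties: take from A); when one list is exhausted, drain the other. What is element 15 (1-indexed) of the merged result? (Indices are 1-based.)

merged[15] = 34

[i=1,j=1] A[i]=2<=B[j]=3 take 2 → i++
[i=2,j=1] A[i]=4>B[j]=3 take 3 → j++
[i=2,j=2] A[i]=4<=B[j]=7 take 4 → i++
[i=3,j=2] A[i]=14>B[j]=7 take 7 → j++
[i=3,j=3] A[i]=14>B[j]=10 take 10 → j++
[i=3,j=4] A[i]=14>B[j]=13 take 13 → j++
[i=3,j=5] A[i]=14<=B[j]=17 take 14 → i++
[i=4,j=5] A[i]=19>B[j]=17 take 17 → j++
[i=4,j=6] A[i]=19<=B[j]=19 take 19 → i++
[i=5,j=6] A[i]=24>B[j]=19 take 19 → j++
[i=5,j=7] A[i]=24>B[j]=23 take 23 → j++
[i=5,j=8] A[i]=24<=B[j]=32 take 24 → i++
[i=6,j=8] A done, take B[j]=32 → j++
[i=6,j=9] A done, take B[j]=33 → j++
[i=6,j=10] A done, take B[j]=34 → j++
[i=6,j=11] A done, take B[j]=39 → j++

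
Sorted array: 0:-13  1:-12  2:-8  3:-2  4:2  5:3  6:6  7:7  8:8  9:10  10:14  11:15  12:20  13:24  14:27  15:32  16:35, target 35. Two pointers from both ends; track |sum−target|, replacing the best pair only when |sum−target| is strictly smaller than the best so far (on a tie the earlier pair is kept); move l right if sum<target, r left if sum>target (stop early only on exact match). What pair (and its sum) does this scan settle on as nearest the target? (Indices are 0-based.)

pair (3, 32) with sum 35 (|Δ|=0)

[0,16] -13+35=22 d=13 * → l++
[1,16] -12+35=23 d=12 * → l++
[2,16] -8+35=27 d=8 * → l++
[3,16] -2+35=33 d=2 * → l++
[4,16] 2+35=37 d=2 → r--
[4,15] 2+32=34 d=1 * → l++
[5,15] 3+32=35 d=0 * → stop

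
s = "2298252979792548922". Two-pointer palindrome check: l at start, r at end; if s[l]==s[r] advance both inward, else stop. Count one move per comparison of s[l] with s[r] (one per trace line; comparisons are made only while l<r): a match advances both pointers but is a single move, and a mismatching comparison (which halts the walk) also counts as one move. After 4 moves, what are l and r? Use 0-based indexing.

l=4, r=14

l=0 r=18: '2'=='2', l++,r--
l=1 r=17: '2'=='2', l++,r--
l=2 r=16: '9'=='9', l++,r--
l=3 r=15: '8'=='8', l++,r--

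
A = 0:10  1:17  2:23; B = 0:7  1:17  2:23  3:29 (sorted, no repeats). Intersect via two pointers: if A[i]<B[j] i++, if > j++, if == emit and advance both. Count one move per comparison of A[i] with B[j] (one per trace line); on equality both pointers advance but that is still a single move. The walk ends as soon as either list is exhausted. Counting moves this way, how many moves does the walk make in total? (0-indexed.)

4 moves

i=0 j=0: 10>7, j++
i=0 j=1: 10<17, i++
i=1 j=1: 17==17 emit, i++,j++
i=2 j=2: 23==23 emit, i++,j++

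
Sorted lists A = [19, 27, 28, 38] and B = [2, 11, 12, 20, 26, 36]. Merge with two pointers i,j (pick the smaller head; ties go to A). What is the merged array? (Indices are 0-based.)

[i=0,j=0] A[i]=19>B[j]=2 take 2 → j++
[i=0,j=1] A[i]=19>B[j]=11 take 11 → j++
[i=0,j=2] A[i]=19>B[j]=12 take 12 → j++
[i=0,j=3] A[i]=19<=B[j]=20 take 19 → i++
[i=1,j=3] A[i]=27>B[j]=20 take 20 → j++
[i=1,j=4] A[i]=27>B[j]=26 take 26 → j++
[i=1,j=5] A[i]=27<=B[j]=36 take 27 → i++
[i=2,j=5] A[i]=28<=B[j]=36 take 28 → i++
[i=3,j=5] A[i]=38>B[j]=36 take 36 → j++
[i=3,j=6] B done, take A[i]=38 → i++

[2, 11, 12, 19, 20, 26, 27, 28, 36, 38]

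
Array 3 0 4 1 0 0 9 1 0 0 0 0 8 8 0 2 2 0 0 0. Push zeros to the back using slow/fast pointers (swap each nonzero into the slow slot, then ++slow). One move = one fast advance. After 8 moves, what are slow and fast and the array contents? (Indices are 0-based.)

slow=0 fast=0: a[fast]=3≠0 swap→a[0]=3, slow++,fast++
slow=1 fast=1: a[fast]=0, fast++
slow=1 fast=2: a[fast]=4≠0 swap→a[1]=4, slow++,fast++
slow=2 fast=3: a[fast]=1≠0 swap→a[2]=1, slow++,fast++
slow=3 fast=4: a[fast]=0, fast++
slow=3 fast=5: a[fast]=0, fast++
slow=3 fast=6: a[fast]=9≠0 swap→a[3]=9, slow++,fast++
slow=4 fast=7: a[fast]=1≠0 swap→a[4]=1, slow++,fast++

slow=5, fast=8, a=[3, 4, 1, 9, 1, 0, 0, 0, 0, 0, 0, 0, 8, 8, 0, 2, 2, 0, 0, 0]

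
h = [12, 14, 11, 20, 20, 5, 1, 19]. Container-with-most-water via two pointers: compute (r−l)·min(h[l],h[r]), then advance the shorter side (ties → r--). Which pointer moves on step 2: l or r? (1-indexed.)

l=1 r=8: min(12,19)*7=84 best=84 *, l++
l=2 r=8: min(14,19)*6=84 best=84, l++

l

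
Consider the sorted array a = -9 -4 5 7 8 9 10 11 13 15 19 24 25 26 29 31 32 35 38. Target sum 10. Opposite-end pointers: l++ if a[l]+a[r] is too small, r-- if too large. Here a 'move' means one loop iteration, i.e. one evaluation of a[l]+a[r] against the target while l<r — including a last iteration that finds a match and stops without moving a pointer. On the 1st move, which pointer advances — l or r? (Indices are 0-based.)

l=0 r=18: -9+38=29 >10, r--

r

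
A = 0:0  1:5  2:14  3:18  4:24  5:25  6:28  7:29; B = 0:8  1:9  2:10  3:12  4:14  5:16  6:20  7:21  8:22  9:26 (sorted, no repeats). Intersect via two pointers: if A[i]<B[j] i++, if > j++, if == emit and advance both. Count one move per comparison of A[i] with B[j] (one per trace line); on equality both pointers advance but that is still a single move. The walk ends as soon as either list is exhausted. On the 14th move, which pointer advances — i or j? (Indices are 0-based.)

i

i=0 j=0: 0<8, i++
i=1 j=0: 5<8, i++
i=2 j=0: 14>8, j++
i=2 j=1: 14>9, j++
i=2 j=2: 14>10, j++
i=2 j=3: 14>12, j++
i=2 j=4: 14==14 emit, i++,j++
i=3 j=5: 18>16, j++
i=3 j=6: 18<20, i++
i=4 j=6: 24>20, j++
i=4 j=7: 24>21, j++
i=4 j=8: 24>22, j++
i=4 j=9: 24<26, i++
i=5 j=9: 25<26, i++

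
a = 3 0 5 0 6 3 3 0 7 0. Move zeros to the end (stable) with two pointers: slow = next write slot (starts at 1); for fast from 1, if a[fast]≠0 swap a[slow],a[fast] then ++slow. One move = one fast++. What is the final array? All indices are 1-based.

[3, 5, 6, 3, 3, 7, 0, 0, 0, 0]

slow=1 fast=1: a[fast]=3≠0 swap→a[1]=3, slow++,fast++
slow=2 fast=2: a[fast]=0, fast++
slow=2 fast=3: a[fast]=5≠0 swap→a[2]=5, slow++,fast++
slow=3 fast=4: a[fast]=0, fast++
slow=3 fast=5: a[fast]=6≠0 swap→a[3]=6, slow++,fast++
slow=4 fast=6: a[fast]=3≠0 swap→a[4]=3, slow++,fast++
slow=5 fast=7: a[fast]=3≠0 swap→a[5]=3, slow++,fast++
slow=6 fast=8: a[fast]=0, fast++
slow=6 fast=9: a[fast]=7≠0 swap→a[6]=7, slow++,fast++
slow=7 fast=10: a[fast]=0, fast++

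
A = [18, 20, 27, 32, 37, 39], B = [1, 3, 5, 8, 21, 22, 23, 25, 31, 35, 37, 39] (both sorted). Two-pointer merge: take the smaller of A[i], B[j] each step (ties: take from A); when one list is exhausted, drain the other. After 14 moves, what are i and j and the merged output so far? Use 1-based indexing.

[i=1,j=1] A[i]=18>B[j]=1 take 1 → j++
[i=1,j=2] A[i]=18>B[j]=3 take 3 → j++
[i=1,j=3] A[i]=18>B[j]=5 take 5 → j++
[i=1,j=4] A[i]=18>B[j]=8 take 8 → j++
[i=1,j=5] A[i]=18<=B[j]=21 take 18 → i++
[i=2,j=5] A[i]=20<=B[j]=21 take 20 → i++
[i=3,j=5] A[i]=27>B[j]=21 take 21 → j++
[i=3,j=6] A[i]=27>B[j]=22 take 22 → j++
[i=3,j=7] A[i]=27>B[j]=23 take 23 → j++
[i=3,j=8] A[i]=27>B[j]=25 take 25 → j++
[i=3,j=9] A[i]=27<=B[j]=31 take 27 → i++
[i=4,j=9] A[i]=32>B[j]=31 take 31 → j++
[i=4,j=10] A[i]=32<=B[j]=35 take 32 → i++
[i=5,j=10] A[i]=37>B[j]=35 take 35 → j++

i=5, j=11, merged so far=[1, 3, 5, 8, 18, 20, 21, 22, 23, 25, 27, 31, 32, 35]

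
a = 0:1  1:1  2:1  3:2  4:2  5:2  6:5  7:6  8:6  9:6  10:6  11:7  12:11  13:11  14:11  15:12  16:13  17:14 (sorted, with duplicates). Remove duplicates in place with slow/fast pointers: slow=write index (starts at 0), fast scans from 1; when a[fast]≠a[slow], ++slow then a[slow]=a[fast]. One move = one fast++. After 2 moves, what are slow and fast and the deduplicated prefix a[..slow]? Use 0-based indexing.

slow=0 fast=1: a[fast]=1=a[slow] dup, fast++
slow=0 fast=2: a[fast]=1=a[slow] dup, fast++

slow=0, fast=3, prefix=[1]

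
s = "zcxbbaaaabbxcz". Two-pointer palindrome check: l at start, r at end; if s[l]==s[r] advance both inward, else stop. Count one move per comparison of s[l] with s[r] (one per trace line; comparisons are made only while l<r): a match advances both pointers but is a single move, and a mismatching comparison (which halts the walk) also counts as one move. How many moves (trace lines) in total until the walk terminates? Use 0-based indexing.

[0,13] 'z'=='z' → l++,r--
[1,12] 'c'=='c' → l++,r--
[2,11] 'x'=='x' → l++,r--
[3,10] 'b'=='b' → l++,r--
[4,9] 'b'=='b' → l++,r--
[5,8] 'a'=='a' → l++,r--
[6,7] 'a'=='a' → l++,r--

7 moves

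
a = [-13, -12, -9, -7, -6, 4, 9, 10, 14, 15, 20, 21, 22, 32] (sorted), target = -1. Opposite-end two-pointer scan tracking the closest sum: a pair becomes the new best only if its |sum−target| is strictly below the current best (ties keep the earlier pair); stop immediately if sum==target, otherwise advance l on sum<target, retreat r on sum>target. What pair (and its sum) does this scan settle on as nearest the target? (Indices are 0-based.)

pair (-12, 10) with sum -2 (|Δ|=1)

l=0 r=13: -13+32=19 d=20 *, r--
l=0 r=12: -13+22=9 d=10 *, r--
l=0 r=11: -13+21=8 d=9 *, r--
l=0 r=10: -13+20=7 d=8 *, r--
l=0 r=9: -13+15=2 d=3 *, r--
l=0 r=8: -13+14=1 d=2 *, r--
l=0 r=7: -13+10=-3 d=2, l++
l=1 r=7: -12+10=-2 d=1 *, l++
l=2 r=7: -9+10=1 d=2, r--
l=2 r=6: -9+9=0 d=1, r--
l=2 r=5: -9+4=-5 d=4, l++
l=3 r=5: -7+4=-3 d=2, l++
l=4 r=5: -6+4=-2 d=1, l++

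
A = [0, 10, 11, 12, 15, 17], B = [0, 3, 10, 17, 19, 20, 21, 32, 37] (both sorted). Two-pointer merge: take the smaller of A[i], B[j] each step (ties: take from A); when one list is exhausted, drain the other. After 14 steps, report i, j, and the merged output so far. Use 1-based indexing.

i=7, j=9, merged so far=[0, 0, 3, 10, 10, 11, 12, 15, 17, 17, 19, 20, 21, 32]

[i=1,j=1] A[i]=0<=B[j]=0 take 0 → i++
[i=2,j=1] A[i]=10>B[j]=0 take 0 → j++
[i=2,j=2] A[i]=10>B[j]=3 take 3 → j++
[i=2,j=3] A[i]=10<=B[j]=10 take 10 → i++
[i=3,j=3] A[i]=11>B[j]=10 take 10 → j++
[i=3,j=4] A[i]=11<=B[j]=17 take 11 → i++
[i=4,j=4] A[i]=12<=B[j]=17 take 12 → i++
[i=5,j=4] A[i]=15<=B[j]=17 take 15 → i++
[i=6,j=4] A[i]=17<=B[j]=17 take 17 → i++
[i=7,j=4] A done, take B[j]=17 → j++
[i=7,j=5] A done, take B[j]=19 → j++
[i=7,j=6] A done, take B[j]=20 → j++
[i=7,j=7] A done, take B[j]=21 → j++
[i=7,j=8] A done, take B[j]=32 → j++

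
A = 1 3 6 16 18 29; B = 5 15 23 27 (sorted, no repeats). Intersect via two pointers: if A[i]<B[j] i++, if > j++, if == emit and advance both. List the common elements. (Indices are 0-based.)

intersection = []

[i=0,j=0] 1<5 → i++
[i=1,j=0] 3<5 → i++
[i=2,j=0] 6>5 → j++
[i=2,j=1] 6<15 → i++
[i=3,j=1] 16>15 → j++
[i=3,j=2] 16<23 → i++
[i=4,j=2] 18<23 → i++
[i=5,j=2] 29>23 → j++
[i=5,j=3] 29>27 → j++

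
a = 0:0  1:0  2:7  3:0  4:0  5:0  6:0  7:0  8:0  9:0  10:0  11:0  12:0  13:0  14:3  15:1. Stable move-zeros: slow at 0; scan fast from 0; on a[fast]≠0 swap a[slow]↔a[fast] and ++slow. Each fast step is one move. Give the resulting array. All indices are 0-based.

(s=0,f=0) a[fast]=0 → fast++
(s=0,f=1) a[fast]=0 → fast++
(s=0,f=2) a[fast]=7≠0 swap→a[0]=7 → slow++,fast++
(s=1,f=3) a[fast]=0 → fast++
(s=1,f=4) a[fast]=0 → fast++
(s=1,f=5) a[fast]=0 → fast++
(s=1,f=6) a[fast]=0 → fast++
(s=1,f=7) a[fast]=0 → fast++
(s=1,f=8) a[fast]=0 → fast++
(s=1,f=9) a[fast]=0 → fast++
(s=1,f=10) a[fast]=0 → fast++
(s=1,f=11) a[fast]=0 → fast++
(s=1,f=12) a[fast]=0 → fast++
(s=1,f=13) a[fast]=0 → fast++
(s=1,f=14) a[fast]=3≠0 swap→a[1]=3 → slow++,fast++
(s=2,f=15) a[fast]=1≠0 swap→a[2]=1 → slow++,fast++

[7, 3, 1, 0, 0, 0, 0, 0, 0, 0, 0, 0, 0, 0, 0, 0]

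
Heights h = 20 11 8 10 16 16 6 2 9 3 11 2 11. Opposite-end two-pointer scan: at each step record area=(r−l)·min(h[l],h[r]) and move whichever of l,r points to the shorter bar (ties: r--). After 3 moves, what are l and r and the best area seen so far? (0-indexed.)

l=0 r=12: min(20,11)*12=132 best=132 *, r--
l=0 r=11: min(20,2)*11=22 best=132, r--
l=0 r=10: min(20,11)*10=110 best=132, r--

l=0, r=9, best area=132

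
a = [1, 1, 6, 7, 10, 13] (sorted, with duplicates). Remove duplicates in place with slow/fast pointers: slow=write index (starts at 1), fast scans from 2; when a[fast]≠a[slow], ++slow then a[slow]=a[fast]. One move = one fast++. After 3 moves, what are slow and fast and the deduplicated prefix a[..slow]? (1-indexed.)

slow=1 fast=2: a[fast]=1=a[slow] dup, fast++
slow=1 fast=3: a[fast]=6≠a[slow]=1 write a[2]=6, slow++,fast++
slow=2 fast=4: a[fast]=7≠a[slow]=6 write a[3]=7, slow++,fast++

slow=3, fast=5, prefix=[1, 6, 7]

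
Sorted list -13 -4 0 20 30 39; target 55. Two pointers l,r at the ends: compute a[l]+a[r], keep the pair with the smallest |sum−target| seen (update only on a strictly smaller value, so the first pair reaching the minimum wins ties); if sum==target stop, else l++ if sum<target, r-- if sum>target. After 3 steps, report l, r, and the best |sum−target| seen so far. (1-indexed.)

l=4, r=6, best |Δ|=16

l=1 r=6: -13+39=26 d=29 *, l++
l=2 r=6: -4+39=35 d=20 *, l++
l=3 r=6: 0+39=39 d=16 *, l++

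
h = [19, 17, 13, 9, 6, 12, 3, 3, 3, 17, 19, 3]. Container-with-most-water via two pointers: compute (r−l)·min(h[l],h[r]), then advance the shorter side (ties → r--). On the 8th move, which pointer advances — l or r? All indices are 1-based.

r

l=1 r=12: min(19,3)*11=33 best=33 *, r--
l=1 r=11: min(19,19)*10=190 best=190 *, r--
l=1 r=10: min(19,17)*9=153 best=190, r--
l=1 r=9: min(19,3)*8=24 best=190, r--
l=1 r=8: min(19,3)*7=21 best=190, r--
l=1 r=7: min(19,3)*6=18 best=190, r--
l=1 r=6: min(19,12)*5=60 best=190, r--
l=1 r=5: min(19,6)*4=24 best=190, r--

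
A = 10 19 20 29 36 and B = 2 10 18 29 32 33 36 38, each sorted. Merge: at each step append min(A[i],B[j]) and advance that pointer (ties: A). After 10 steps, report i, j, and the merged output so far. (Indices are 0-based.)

i=4, j=6, merged so far=[2, 10, 10, 18, 19, 20, 29, 29, 32, 33]

[i=0,j=0] A[i]=10>B[j]=2 take 2 → j++
[i=0,j=1] A[i]=10<=B[j]=10 take 10 → i++
[i=1,j=1] A[i]=19>B[j]=10 take 10 → j++
[i=1,j=2] A[i]=19>B[j]=18 take 18 → j++
[i=1,j=3] A[i]=19<=B[j]=29 take 19 → i++
[i=2,j=3] A[i]=20<=B[j]=29 take 20 → i++
[i=3,j=3] A[i]=29<=B[j]=29 take 29 → i++
[i=4,j=3] A[i]=36>B[j]=29 take 29 → j++
[i=4,j=4] A[i]=36>B[j]=32 take 32 → j++
[i=4,j=5] A[i]=36>B[j]=33 take 33 → j++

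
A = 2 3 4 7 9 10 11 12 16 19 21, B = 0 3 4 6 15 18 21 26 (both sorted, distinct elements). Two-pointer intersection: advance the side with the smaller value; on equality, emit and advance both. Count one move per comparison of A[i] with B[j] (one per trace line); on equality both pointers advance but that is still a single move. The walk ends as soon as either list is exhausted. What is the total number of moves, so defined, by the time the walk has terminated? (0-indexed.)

i=0 j=0: 2>0, j++
i=0 j=1: 2<3, i++
i=1 j=1: 3==3 emit, i++,j++
i=2 j=2: 4==4 emit, i++,j++
i=3 j=3: 7>6, j++
i=3 j=4: 7<15, i++
i=4 j=4: 9<15, i++
i=5 j=4: 10<15, i++
i=6 j=4: 11<15, i++
i=7 j=4: 12<15, i++
i=8 j=4: 16>15, j++
i=8 j=5: 16<18, i++
i=9 j=5: 19>18, j++
i=9 j=6: 19<21, i++
i=10 j=6: 21==21 emit, i++,j++

15 moves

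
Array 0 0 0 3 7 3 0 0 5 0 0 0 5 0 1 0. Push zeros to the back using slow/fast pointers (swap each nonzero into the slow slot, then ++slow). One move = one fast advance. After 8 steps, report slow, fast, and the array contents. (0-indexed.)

slow=3, fast=8, a=[3, 7, 3, 0, 0, 0, 0, 0, 5, 0, 0, 0, 5, 0, 1, 0]

(s=0,f=0) a[fast]=0 → fast++
(s=0,f=1) a[fast]=0 → fast++
(s=0,f=2) a[fast]=0 → fast++
(s=0,f=3) a[fast]=3≠0 swap→a[0]=3 → slow++,fast++
(s=1,f=4) a[fast]=7≠0 swap→a[1]=7 → slow++,fast++
(s=2,f=5) a[fast]=3≠0 swap→a[2]=3 → slow++,fast++
(s=3,f=6) a[fast]=0 → fast++
(s=3,f=7) a[fast]=0 → fast++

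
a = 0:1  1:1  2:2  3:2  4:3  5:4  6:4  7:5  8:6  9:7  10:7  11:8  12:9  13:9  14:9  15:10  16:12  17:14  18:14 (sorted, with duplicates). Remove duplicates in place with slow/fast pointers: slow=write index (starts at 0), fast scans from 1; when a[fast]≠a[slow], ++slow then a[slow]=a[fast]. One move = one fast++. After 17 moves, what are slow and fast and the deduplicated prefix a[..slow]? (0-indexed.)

slow=11, fast=18, prefix=[1, 2, 3, 4, 5, 6, 7, 8, 9, 10, 12, 14]

(s=0,f=1) a[fast]=1=a[slow] dup → fast++
(s=0,f=2) a[fast]=2≠a[slow]=1 write a[1]=2 → slow++,fast++
(s=1,f=3) a[fast]=2=a[slow] dup → fast++
(s=1,f=4) a[fast]=3≠a[slow]=2 write a[2]=3 → slow++,fast++
(s=2,f=5) a[fast]=4≠a[slow]=3 write a[3]=4 → slow++,fast++
(s=3,f=6) a[fast]=4=a[slow] dup → fast++
(s=3,f=7) a[fast]=5≠a[slow]=4 write a[4]=5 → slow++,fast++
(s=4,f=8) a[fast]=6≠a[slow]=5 write a[5]=6 → slow++,fast++
(s=5,f=9) a[fast]=7≠a[slow]=6 write a[6]=7 → slow++,fast++
(s=6,f=10) a[fast]=7=a[slow] dup → fast++
(s=6,f=11) a[fast]=8≠a[slow]=7 write a[7]=8 → slow++,fast++
(s=7,f=12) a[fast]=9≠a[slow]=8 write a[8]=9 → slow++,fast++
(s=8,f=13) a[fast]=9=a[slow] dup → fast++
(s=8,f=14) a[fast]=9=a[slow] dup → fast++
(s=8,f=15) a[fast]=10≠a[slow]=9 write a[9]=10 → slow++,fast++
(s=9,f=16) a[fast]=12≠a[slow]=10 write a[10]=12 → slow++,fast++
(s=10,f=17) a[fast]=14≠a[slow]=12 write a[11]=14 → slow++,fast++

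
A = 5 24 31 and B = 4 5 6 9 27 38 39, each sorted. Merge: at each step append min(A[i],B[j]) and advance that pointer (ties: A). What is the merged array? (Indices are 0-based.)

[i=0,j=0] A[i]=5>B[j]=4 take 4 → j++
[i=0,j=1] A[i]=5<=B[j]=5 take 5 → i++
[i=1,j=1] A[i]=24>B[j]=5 take 5 → j++
[i=1,j=2] A[i]=24>B[j]=6 take 6 → j++
[i=1,j=3] A[i]=24>B[j]=9 take 9 → j++
[i=1,j=4] A[i]=24<=B[j]=27 take 24 → i++
[i=2,j=4] A[i]=31>B[j]=27 take 27 → j++
[i=2,j=5] A[i]=31<=B[j]=38 take 31 → i++
[i=3,j=5] A done, take B[j]=38 → j++
[i=3,j=6] A done, take B[j]=39 → j++

[4, 5, 5, 6, 9, 24, 27, 31, 38, 39]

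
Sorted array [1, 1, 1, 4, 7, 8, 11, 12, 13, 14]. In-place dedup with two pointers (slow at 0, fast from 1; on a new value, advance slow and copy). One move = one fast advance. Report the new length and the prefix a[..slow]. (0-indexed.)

slow=0 fast=1: a[fast]=1=a[slow] dup, fast++
slow=0 fast=2: a[fast]=1=a[slow] dup, fast++
slow=0 fast=3: a[fast]=4≠a[slow]=1 write a[1]=4, slow++,fast++
slow=1 fast=4: a[fast]=7≠a[slow]=4 write a[2]=7, slow++,fast++
slow=2 fast=5: a[fast]=8≠a[slow]=7 write a[3]=8, slow++,fast++
slow=3 fast=6: a[fast]=11≠a[slow]=8 write a[4]=11, slow++,fast++
slow=4 fast=7: a[fast]=12≠a[slow]=11 write a[5]=12, slow++,fast++
slow=5 fast=8: a[fast]=13≠a[slow]=12 write a[6]=13, slow++,fast++
slow=6 fast=9: a[fast]=14≠a[slow]=13 write a[7]=14, slow++,fast++

length 8; prefix = [1, 4, 7, 8, 11, 12, 13, 14]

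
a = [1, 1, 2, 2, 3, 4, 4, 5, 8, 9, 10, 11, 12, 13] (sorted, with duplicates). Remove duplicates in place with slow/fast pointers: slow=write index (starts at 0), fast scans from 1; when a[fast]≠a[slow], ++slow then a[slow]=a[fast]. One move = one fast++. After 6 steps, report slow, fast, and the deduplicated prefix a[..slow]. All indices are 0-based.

slow=3, fast=7, prefix=[1, 2, 3, 4]

(s=0,f=1) a[fast]=1=a[slow] dup → fast++
(s=0,f=2) a[fast]=2≠a[slow]=1 write a[1]=2 → slow++,fast++
(s=1,f=3) a[fast]=2=a[slow] dup → fast++
(s=1,f=4) a[fast]=3≠a[slow]=2 write a[2]=3 → slow++,fast++
(s=2,f=5) a[fast]=4≠a[slow]=3 write a[3]=4 → slow++,fast++
(s=3,f=6) a[fast]=4=a[slow] dup → fast++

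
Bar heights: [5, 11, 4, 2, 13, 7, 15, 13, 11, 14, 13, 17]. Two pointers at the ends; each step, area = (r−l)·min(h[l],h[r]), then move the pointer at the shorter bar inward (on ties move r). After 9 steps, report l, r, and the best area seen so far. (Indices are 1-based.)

[1,12] min(5,17)*11=55 best=55 * → l++
[2,12] min(11,17)*10=110 best=110 * → l++
[3,12] min(4,17)*9=36 best=110 → l++
[4,12] min(2,17)*8=16 best=110 → l++
[5,12] min(13,17)*7=91 best=110 → l++
[6,12] min(7,17)*6=42 best=110 → l++
[7,12] min(15,17)*5=75 best=110 → l++
[8,12] min(13,17)*4=52 best=110 → l++
[9,12] min(11,17)*3=33 best=110 → l++

l=10, r=12, best area=110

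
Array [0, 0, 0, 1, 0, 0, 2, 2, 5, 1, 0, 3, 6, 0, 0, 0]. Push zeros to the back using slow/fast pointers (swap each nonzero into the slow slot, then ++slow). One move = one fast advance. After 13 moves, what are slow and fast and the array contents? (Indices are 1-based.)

slow=1 fast=1: a[fast]=0, fast++
slow=1 fast=2: a[fast]=0, fast++
slow=1 fast=3: a[fast]=0, fast++
slow=1 fast=4: a[fast]=1≠0 swap→a[1]=1, slow++,fast++
slow=2 fast=5: a[fast]=0, fast++
slow=2 fast=6: a[fast]=0, fast++
slow=2 fast=7: a[fast]=2≠0 swap→a[2]=2, slow++,fast++
slow=3 fast=8: a[fast]=2≠0 swap→a[3]=2, slow++,fast++
slow=4 fast=9: a[fast]=5≠0 swap→a[4]=5, slow++,fast++
slow=5 fast=10: a[fast]=1≠0 swap→a[5]=1, slow++,fast++
slow=6 fast=11: a[fast]=0, fast++
slow=6 fast=12: a[fast]=3≠0 swap→a[6]=3, slow++,fast++
slow=7 fast=13: a[fast]=6≠0 swap→a[7]=6, slow++,fast++

slow=8, fast=14, a=[1, 2, 2, 5, 1, 3, 6, 0, 0, 0, 0, 0, 0, 0, 0, 0]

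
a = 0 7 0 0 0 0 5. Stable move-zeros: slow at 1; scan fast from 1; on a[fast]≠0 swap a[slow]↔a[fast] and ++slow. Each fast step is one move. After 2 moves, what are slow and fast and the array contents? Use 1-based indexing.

slow=1 fast=1: a[fast]=0, fast++
slow=1 fast=2: a[fast]=7≠0 swap→a[1]=7, slow++,fast++

slow=2, fast=3, a=[7, 0, 0, 0, 0, 0, 5]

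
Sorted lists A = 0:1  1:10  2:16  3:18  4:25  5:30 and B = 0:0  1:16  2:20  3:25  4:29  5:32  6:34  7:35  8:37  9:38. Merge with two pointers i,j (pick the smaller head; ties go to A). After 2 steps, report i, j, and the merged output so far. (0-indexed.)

[i=0,j=0] A[i]=1>B[j]=0 take 0 → j++
[i=0,j=1] A[i]=1<=B[j]=16 take 1 → i++

i=1, j=1, merged so far=[0, 1]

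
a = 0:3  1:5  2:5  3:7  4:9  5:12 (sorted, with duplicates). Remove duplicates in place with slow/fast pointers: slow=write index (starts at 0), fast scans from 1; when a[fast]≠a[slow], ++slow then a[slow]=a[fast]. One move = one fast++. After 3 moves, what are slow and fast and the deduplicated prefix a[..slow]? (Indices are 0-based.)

slow=0 fast=1: a[fast]=5≠a[slow]=3 write a[1]=5, slow++,fast++
slow=1 fast=2: a[fast]=5=a[slow] dup, fast++
slow=1 fast=3: a[fast]=7≠a[slow]=5 write a[2]=7, slow++,fast++

slow=2, fast=4, prefix=[3, 5, 7]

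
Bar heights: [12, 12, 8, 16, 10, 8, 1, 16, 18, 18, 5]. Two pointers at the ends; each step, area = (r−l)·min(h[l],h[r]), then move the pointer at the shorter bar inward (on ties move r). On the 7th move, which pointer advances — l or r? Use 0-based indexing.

l

[0,10] min(12,5)*10=50 best=50 * → r--
[0,9] min(12,18)*9=108 best=108 * → l++
[1,9] min(12,18)*8=96 best=108 → l++
[2,9] min(8,18)*7=56 best=108 → l++
[3,9] min(16,18)*6=96 best=108 → l++
[4,9] min(10,18)*5=50 best=108 → l++
[5,9] min(8,18)*4=32 best=108 → l++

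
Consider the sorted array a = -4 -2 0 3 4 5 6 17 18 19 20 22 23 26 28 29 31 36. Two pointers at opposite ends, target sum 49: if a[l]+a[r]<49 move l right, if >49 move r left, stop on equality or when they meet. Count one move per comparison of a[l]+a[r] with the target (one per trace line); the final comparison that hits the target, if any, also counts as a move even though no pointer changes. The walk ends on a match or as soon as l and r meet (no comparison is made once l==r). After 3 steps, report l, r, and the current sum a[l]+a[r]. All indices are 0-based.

l=0 r=17: -4+36=32 <49, l++
l=1 r=17: -2+36=34 <49, l++
l=2 r=17: 0+36=36 <49, l++

l=3, r=17, sum=39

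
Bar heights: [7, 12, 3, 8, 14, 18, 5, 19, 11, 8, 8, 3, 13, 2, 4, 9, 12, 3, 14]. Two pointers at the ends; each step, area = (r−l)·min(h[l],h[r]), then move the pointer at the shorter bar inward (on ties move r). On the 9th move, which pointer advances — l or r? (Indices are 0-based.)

l=0 r=18: min(7,14)*18=126 best=126 *, l++
l=1 r=18: min(12,14)*17=204 best=204 *, l++
l=2 r=18: min(3,14)*16=48 best=204, l++
l=3 r=18: min(8,14)*15=120 best=204, l++
l=4 r=18: min(14,14)*14=196 best=204, r--
l=4 r=17: min(14,3)*13=39 best=204, r--
l=4 r=16: min(14,12)*12=144 best=204, r--
l=4 r=15: min(14,9)*11=99 best=204, r--
l=4 r=14: min(14,4)*10=40 best=204, r--

r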